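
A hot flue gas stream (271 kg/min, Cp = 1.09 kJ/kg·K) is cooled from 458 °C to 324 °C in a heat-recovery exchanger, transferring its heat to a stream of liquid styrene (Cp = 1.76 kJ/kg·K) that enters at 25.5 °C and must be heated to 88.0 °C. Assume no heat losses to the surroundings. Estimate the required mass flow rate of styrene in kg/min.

ṁ_c = 360 kg/min

Heat released by hot stream: Q = 271 × 1.09 × (458 − 324) = 39582 kJ/min
Energy balance on cold side (adiabatic exchanger): Q = ṁ_c·Cp_c·(T_c,out − T_c,in)
ṁ_c = 39582 / [1.76 × (88.0 − 25.5)] = 359.84 kg/min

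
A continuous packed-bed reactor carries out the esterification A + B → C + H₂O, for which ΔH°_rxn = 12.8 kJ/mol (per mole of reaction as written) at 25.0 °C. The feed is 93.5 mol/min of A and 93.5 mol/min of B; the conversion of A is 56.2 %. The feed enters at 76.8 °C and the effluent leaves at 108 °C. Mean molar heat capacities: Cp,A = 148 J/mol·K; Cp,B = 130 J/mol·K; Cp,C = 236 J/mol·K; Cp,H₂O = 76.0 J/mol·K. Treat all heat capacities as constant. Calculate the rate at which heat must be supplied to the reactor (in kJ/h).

Q_in = 97900 kJ/h

Extent of reaction ξ = 0.562 × 93.5 = 52.547 mol/min
Reaction term: ξ·ΔH°_rxn = 52.547 × 12.8 = 672.6 kJ/min
Sensible, feed 76.8→25 °C: -1346.4 kJ/min
Outlet flows (mol/min): A 40.953, B 40.953, C 52.547, H₂O 52.547
Sensible, products 25→108 °C: 2305.7 kJ/min
Q = ΔH = 1631.9 kJ/min = 27.198 kW
Heat supplied = 97912 kJ/h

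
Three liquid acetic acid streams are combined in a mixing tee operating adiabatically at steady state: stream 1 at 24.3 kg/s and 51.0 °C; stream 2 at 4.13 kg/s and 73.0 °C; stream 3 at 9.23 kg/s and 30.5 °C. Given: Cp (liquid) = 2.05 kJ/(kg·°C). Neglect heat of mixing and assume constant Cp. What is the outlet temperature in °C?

Energy balance with Q = 0: Σ ṁᵢCp,ᵢ(T_out − Tᵢ) = 0
T_out = Σ ṁᵢCp,ᵢTᵢ / Σ ṁᵢCp,ᵢ
      = 3735.7 / 77.203 = 48.388 °C

T_out = 48.4 °C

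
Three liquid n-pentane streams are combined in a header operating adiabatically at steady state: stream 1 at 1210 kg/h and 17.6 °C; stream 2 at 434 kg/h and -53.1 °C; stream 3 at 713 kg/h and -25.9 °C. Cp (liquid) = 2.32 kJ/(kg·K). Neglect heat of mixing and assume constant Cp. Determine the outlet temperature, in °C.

Adiabatic, steady state ⇒ Σ ṁᵢCp,ᵢ(T_out − Tᵢ) = 0
T_out = Σ ṁᵢCp,ᵢTᵢ / Σ ṁᵢCp,ᵢ
      = -46901 / 5468.2 = -8.577 °C

T_out = -8.58 °C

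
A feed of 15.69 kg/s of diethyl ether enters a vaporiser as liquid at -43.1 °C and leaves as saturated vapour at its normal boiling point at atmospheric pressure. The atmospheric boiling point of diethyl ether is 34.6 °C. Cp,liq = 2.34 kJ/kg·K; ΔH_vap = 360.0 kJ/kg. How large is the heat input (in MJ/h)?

liquid -43.1→34.6 °C: 181.82 kJ/kg
vaporisation at 34.6 °C: 360 kJ/kg
Δh = 181.82 + 360 = 541.82 kJ/kg
Q = ṁ·Δh = 15.69 kg/s × 541.82 kJ/kg = 8501.1 kJ/s
|Q| = 8501.1 kW = 30604 MJ/h

Q = 30600 MJ/h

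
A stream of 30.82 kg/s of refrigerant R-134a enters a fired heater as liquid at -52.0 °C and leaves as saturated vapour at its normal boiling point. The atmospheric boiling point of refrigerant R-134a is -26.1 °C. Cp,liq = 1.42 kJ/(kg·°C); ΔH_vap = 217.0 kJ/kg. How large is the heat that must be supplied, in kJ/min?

liquid -52.0→-26.1 °C: 36.778 kJ/kg
vaporisation at -26.1 °C: 217 kJ/kg
Δh = 36.778 + 217 = 253.78 kJ/kg
Q = ṁ·Δh = 30.82 kg/s × 253.78 kJ/kg = 7821.4 kJ/s
|Q| = 7821.4 kW = 469290 kJ/min

Q = 469000 kJ/min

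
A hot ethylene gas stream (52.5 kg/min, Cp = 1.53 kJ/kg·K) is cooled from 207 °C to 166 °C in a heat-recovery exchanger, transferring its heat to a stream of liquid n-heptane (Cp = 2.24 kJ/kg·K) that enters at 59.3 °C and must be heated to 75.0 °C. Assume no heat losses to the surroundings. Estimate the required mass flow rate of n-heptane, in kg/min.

Heat released by hot stream: Q = 52.5 × 1.53 × (207 − 166) = 3293.3 kJ/min
Energy balance on cold side (adiabatic exchanger): Q = ṁ_c·Cp_c·(T_c,out − T_c,in)
ṁ_c = 3293.3 / [2.24 × (75.0 − 59.3)] = 93.646 kg/min

ṁ_c = 93.6 kg/min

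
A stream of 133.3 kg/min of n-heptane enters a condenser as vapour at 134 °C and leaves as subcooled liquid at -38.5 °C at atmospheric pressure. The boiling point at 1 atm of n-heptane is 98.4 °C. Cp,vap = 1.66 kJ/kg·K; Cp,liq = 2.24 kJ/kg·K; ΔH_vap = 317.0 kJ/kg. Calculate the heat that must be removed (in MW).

Q_c = 1.52 MW

vapour 134→98.4 °C: -59.096 kJ/kg
condensation at 98.4 °C: -317 kJ/kg
liquid 98.4→-38.5 °C: -306.66 kJ/kg
Δh = -59.096 + -317 + -306.66 = -682.75 kJ/kg
Q = ṁ·Δh = 133.3 kg/min × -682.75 kJ/kg = -91011 kJ/min
|Q| = 1516.8 kW = 1.5168 MW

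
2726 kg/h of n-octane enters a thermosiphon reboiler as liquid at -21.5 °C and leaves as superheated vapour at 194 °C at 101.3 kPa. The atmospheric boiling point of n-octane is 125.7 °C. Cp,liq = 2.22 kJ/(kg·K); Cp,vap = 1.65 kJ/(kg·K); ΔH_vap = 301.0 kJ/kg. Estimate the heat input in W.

liquid -21.5→125.7 °C: 326.78 kJ/kg
vaporisation at 125.7 °C: 301 kJ/kg
vapour 125.7→194 °C: 112.69 kJ/kg
Δh = 326.78 + 301 + 112.69 = 740.48 kJ/kg
Q = ṁ·Δh = 2726 kg/h × 740.48 kJ/kg = 2.0185e+06 kJ/h
|Q| = 560.71 kW = 560710 W

Q = 561000 W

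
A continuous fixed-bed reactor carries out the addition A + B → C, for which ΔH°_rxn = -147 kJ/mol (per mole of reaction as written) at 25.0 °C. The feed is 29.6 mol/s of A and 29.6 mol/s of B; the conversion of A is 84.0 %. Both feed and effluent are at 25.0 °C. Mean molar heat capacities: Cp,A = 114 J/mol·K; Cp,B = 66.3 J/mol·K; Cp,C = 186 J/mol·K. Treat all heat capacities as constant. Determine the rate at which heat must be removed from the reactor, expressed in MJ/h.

Q_out = 13200 MJ/h

Extent of reaction ξ = 0.840 × 29.6 = 24.864 mol/s
Reaction term: ξ·ΔH°_rxn = 24.864 × -147 = -3655 kJ/s
Q = ΔH = -3655 kJ/s = -3655 kW
Heat removed = 13158 MJ/h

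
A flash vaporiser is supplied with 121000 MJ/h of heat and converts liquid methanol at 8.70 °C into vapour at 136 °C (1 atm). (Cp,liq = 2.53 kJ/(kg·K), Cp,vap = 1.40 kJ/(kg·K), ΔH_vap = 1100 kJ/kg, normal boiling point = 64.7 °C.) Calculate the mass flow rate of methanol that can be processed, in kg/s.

ṁ = 25.1 kg/s

Δh = 2.53×(64.7−8.70) + 1100 + 1.40×(136−64.7) = 1341.5 kJ/kg
Q = 121000 MJ/h = 33611 kJ/s = 33611 kJ/s
ṁ = Q/Δh = 33611 / 1341.5 = 25.055 kg/s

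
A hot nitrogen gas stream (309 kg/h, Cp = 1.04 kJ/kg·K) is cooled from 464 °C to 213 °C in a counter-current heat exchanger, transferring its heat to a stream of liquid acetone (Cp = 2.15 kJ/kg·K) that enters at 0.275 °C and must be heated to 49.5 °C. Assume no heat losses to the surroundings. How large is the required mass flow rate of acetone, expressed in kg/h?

Heat released by hot stream: Q = 309 × 1.04 × (464 − 213) = 80661 kJ/h
Energy balance on cold side (adiabatic exchanger): Q = ṁ_c·Cp_c·(T_c,out − T_c,in)
ṁ_c = 80661 / [2.15 × (49.5 − 0.275)] = 762.15 kg/h

ṁ_c = 762 kg/h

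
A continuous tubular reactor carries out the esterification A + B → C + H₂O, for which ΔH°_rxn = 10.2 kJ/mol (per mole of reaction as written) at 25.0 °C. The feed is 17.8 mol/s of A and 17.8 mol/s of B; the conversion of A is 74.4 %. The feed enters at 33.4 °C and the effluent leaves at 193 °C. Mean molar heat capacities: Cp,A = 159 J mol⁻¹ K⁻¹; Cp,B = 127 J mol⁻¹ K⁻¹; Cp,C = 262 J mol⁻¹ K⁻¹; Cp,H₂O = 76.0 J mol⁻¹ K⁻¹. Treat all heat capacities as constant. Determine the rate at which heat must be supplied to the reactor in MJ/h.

Q_in = 3830 MJ/h

Extent of reaction ξ = 0.744 × 17.8 = 13.243 mol/s
Reaction term: ξ·ΔH°_rxn = 13.243 × 10.2 = 135.08 kJ/s
Sensible, feed 33.4→25 °C: -42.763 kJ/s
Outlet flows (mol/s): A 4.5568, B 4.5568, C 13.243, H₂O 13.243
Sensible, products 25→193 °C: 970.95 kJ/s
Q = ΔH = 1063.3 kJ/s = 1063.3 kW
Heat supplied = 3827.8 MJ/h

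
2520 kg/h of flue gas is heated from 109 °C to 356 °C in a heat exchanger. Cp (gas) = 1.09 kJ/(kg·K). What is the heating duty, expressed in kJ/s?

Q = 188 kJ/s

Q = ṁ·Cp·ΔT = 2520 × 1.09 × (356 − 109) = 678460 kJ/h
Converting: 678460 / 3600 s = 188.46 kW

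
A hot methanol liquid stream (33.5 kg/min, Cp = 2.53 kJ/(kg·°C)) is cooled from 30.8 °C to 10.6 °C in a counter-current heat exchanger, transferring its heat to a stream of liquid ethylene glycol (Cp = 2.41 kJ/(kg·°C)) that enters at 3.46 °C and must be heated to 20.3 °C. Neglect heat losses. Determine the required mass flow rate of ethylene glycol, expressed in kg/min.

ṁ_c = 42.2 kg/min

Heat released by hot stream: Q = 33.5 × 2.53 × (30.8 − 10.6) = 1712.1 kJ/min
Energy balance on cold side (adiabatic exchanger): Q = ṁ_c·Cp_c·(T_c,out − T_c,in)
ṁ_c = 1712.1 / [2.41 × (20.3 − 3.46)] = 42.185 kg/min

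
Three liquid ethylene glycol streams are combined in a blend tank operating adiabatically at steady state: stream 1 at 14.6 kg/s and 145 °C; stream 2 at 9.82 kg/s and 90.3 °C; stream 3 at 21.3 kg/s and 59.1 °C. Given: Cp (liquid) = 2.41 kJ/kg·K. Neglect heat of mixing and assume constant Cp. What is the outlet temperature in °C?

T_out = 93.2 °C

Energy balance with Q = 0: Σ ṁᵢCp,ᵢ(T_out − Tᵢ) = 0
Σ ṁᵢCp,ᵢTᵢ = 14.6×2.41×145 + 9.82×2.41×90.3 + 21.3×2.41×59.1 = 10273
Σ ṁᵢCp,ᵢ = 14.6×2.41 + 9.82×2.41 + 21.3×2.41 = 110.19
T_out = 10273 / 110.19 = 93.232 °C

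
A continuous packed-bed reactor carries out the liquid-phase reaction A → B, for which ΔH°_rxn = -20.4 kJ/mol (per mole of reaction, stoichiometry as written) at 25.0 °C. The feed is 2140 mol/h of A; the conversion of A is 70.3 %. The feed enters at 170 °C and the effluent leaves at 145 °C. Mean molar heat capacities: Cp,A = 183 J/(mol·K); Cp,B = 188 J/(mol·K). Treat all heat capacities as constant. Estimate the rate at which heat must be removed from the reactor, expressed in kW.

Extent of reaction ξ = 0.703 × 2140 = 1504.4 mol/h
Reaction term: ξ·ΔH°_rxn = 1504.4 × -20.4 = -30690 kJ/h
Sensible, feed 170→25 °C: -56785 kJ/h
Outlet flows (mol/h): A 635.58, B 1504.4
Sensible, products 25→145 °C: 47897 kJ/h
Q = ΔH = -39578 kJ/h = -10.994 kW
Heat removed = 10.994 kW

Q_out = 11.0 kW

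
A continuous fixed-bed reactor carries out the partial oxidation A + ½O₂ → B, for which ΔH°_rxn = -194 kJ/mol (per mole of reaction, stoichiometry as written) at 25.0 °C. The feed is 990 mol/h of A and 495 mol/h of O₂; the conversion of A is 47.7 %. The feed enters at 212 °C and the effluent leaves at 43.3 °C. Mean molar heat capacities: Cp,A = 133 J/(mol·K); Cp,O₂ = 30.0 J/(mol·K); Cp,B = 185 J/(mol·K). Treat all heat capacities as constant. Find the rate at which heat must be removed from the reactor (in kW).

Extent of reaction ξ = 0.477 × 990 = 472.23 mol/h
Reaction term: ξ·ΔH°_rxn = 472.23 × -194 = -91613 kJ/h
Sensible, feed 212→25 °C: -27399 kJ/h
Outlet flows (mol/h): A 517.77, O₂ 258.88, B 472.23
Sensible, products 25→43.3 °C: 3001.1 kJ/h
Q = ΔH = -116010 kJ/h = -32.225 kW
Heat removed = 32.225 kW

Q_out = 32.2 kW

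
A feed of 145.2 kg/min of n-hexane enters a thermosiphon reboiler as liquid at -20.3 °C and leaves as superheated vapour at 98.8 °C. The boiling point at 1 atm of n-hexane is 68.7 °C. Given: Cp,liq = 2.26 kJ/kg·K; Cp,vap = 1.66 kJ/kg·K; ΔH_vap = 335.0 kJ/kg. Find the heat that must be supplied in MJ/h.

liquid -20.3→68.7 °C: 201.14 kJ/kg
vaporisation at 68.7 °C: 335 kJ/kg
vapour 68.7→98.8 °C: 49.966 kJ/kg
Δh = 201.14 + 335 + 49.966 = 586.11 kJ/kg
Q = ṁ·Δh = 145.2 kg/min × 586.11 kJ/kg = 85103 kJ/min
|Q| = 1418.4 kW = 5106.2 MJ/h

Q = 5110 MJ/h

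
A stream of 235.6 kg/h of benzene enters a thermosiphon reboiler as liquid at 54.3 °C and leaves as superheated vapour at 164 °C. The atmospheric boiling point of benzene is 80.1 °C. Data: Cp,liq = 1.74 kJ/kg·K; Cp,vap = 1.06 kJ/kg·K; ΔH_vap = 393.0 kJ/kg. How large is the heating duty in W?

Q = 34500 W

liquid 54.3→80.1 °C: 44.892 kJ/kg
vaporisation at 80.1 °C: 393 kJ/kg
vapour 80.1→164 °C: 88.934 kJ/kg
Δh = 44.892 + 393 + 88.934 = 526.83 kJ/kg
Q = ṁ·Δh = 235.6 kg/h × 526.83 kJ/kg = 124120 kJ/h
|Q| = 34.478 kW = 34478 W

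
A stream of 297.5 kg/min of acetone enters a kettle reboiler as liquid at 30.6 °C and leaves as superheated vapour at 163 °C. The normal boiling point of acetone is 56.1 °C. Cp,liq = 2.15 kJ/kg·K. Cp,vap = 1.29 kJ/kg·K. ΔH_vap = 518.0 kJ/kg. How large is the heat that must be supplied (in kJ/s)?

Q = 3520 kJ/s

liquid 30.6→56.1 °C: 54.825 kJ/kg
vaporisation at 56.1 °C: 518 kJ/kg
vapour 56.1→163 °C: 137.9 kJ/kg
Δh = 54.825 + 518 + 137.9 = 710.73 kJ/kg
Q = ṁ·Δh = 297.5 kg/min × 710.73 kJ/kg = 211440 kJ/min
|Q| = 3524 kW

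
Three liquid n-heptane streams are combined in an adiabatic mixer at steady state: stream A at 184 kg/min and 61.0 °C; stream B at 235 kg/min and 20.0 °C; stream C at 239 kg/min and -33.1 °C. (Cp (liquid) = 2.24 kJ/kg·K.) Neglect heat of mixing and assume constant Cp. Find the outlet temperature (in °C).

Energy balance with Q = 0: Σ ṁᵢCp,ᵢ(T_out − Tᵢ) = 0
Σ ṁᵢCp,ᵢTᵢ = 184×2.24×61.0 + 235×2.24×20.0 + 239×2.24×-33.1 = 17949
Σ ṁᵢCp,ᵢ = 184×2.24 + 235×2.24 + 239×2.24 = 1473.9
T_out = 17949 / 1473.9 = 12.178 °C

T_out = 12.2 °C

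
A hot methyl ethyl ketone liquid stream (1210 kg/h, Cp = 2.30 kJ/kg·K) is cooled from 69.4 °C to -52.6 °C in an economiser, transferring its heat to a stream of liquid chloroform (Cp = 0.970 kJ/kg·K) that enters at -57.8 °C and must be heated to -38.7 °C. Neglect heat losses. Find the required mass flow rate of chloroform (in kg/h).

ṁ_c = 18300 kg/h

Heat released by hot stream: Q = 1210 × 2.30 × (69.4 − -52.6) = 339530 kJ/h
Energy balance on cold side (adiabatic exchanger): Q = ṁ_c·Cp_c·(T_c,out − T_c,in)
ṁ_c = 339530 / [0.970 × (-38.7 − -57.8)] = 18326 kg/h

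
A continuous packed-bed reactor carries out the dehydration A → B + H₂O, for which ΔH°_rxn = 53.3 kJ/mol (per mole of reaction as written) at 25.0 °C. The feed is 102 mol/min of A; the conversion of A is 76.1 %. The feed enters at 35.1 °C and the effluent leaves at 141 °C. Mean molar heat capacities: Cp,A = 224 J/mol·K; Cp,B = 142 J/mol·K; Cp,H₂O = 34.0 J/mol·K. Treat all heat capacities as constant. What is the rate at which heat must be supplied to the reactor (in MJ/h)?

Q_in = 367 MJ/h

Extent of reaction ξ = 0.761 × 102 = 77.622 mol/min
Reaction term: ξ·ΔH°_rxn = 77.622 × 53.3 = 4137.3 kJ/min
Sensible, feed 35.1→25 °C: -230.76 kJ/min
Outlet flows (mol/min): A 24.378, B 77.622, H₂O 77.622
Sensible, products 25→141 °C: 2218.2 kJ/min
Q = ΔH = 6124.7 kJ/min = 102.08 kW
Heat supplied = 367.48 MJ/h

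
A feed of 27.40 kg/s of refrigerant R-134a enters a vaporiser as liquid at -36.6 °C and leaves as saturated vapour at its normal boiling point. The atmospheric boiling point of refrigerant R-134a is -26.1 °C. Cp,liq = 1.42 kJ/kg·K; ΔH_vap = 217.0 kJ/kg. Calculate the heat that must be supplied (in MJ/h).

Q = 22900 MJ/h

liquid -36.6→-26.1 °C: 14.91 kJ/kg
vaporisation at -26.1 °C: 217 kJ/kg
Δh = 14.91 + 217 = 231.91 kJ/kg
Q = ṁ·Δh = 27.40 kg/s × 231.91 kJ/kg = 6354.3 kJ/s
|Q| = 6354.3 kW = 22876 MJ/h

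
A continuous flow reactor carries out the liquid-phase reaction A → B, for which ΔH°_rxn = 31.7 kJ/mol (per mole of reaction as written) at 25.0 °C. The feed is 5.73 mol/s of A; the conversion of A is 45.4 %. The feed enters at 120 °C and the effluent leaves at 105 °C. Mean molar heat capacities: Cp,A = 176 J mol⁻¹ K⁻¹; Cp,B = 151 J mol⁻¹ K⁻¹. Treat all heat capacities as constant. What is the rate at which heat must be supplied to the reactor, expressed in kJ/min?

Extent of reaction ξ = 0.454 × 5.73 = 2.6014 mol/s
Reaction term: ξ·ΔH°_rxn = 2.6014 × 31.7 = 82.465 kJ/s
Sensible, feed 120→25 °C: -95.806 kJ/s
Outlet flows (mol/s): A 3.1286, B 2.6014
Sensible, products 25→105 °C: 75.476 kJ/s
Q = ΔH = 62.135 kJ/s = 62.135 kW
Heat supplied = 3728.1 kJ/min

Q_in = 3730 kJ/min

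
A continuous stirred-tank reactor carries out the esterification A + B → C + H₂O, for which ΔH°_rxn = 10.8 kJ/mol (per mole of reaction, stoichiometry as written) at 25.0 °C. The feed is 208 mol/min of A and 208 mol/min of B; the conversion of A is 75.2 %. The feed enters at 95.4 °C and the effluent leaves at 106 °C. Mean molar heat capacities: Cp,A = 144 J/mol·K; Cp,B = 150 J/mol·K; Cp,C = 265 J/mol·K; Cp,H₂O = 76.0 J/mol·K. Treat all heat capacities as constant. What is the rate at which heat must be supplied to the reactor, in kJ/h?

Q_in = 176000 kJ/h

Extent of reaction ξ = 0.752 × 208 = 156.42 mol/min
Reaction term: ξ·ΔH°_rxn = 156.42 × 10.8 = 1689.3 kJ/min
Sensible, feed 95.4→25 °C: -4305.1 kJ/min
Outlet flows (mol/min): A 51.584, B 51.584, C 156.42, H₂O 156.42
Sensible, products 25→106 °C: 5548.8 kJ/min
Q = ΔH = 2933 kJ/min = 48.883 kW
Heat supplied = 175980 kJ/h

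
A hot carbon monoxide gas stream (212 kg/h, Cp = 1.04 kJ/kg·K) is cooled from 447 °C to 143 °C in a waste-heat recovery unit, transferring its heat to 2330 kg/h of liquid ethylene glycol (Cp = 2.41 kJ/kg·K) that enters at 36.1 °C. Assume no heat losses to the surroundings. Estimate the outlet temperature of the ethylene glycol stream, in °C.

Heat released by hot stream: Q = 212 × 1.04 × (447 − 143) = 67026 kJ/h
Energy balance on cold side (adiabatic exchanger): Q = ṁ_c·Cp_c·(T_c,out − T_c,in)
T_c,out = 36.1 + 67026/(2330 × 2.41) = 48.036 °C

T_c,out = 48.0 °C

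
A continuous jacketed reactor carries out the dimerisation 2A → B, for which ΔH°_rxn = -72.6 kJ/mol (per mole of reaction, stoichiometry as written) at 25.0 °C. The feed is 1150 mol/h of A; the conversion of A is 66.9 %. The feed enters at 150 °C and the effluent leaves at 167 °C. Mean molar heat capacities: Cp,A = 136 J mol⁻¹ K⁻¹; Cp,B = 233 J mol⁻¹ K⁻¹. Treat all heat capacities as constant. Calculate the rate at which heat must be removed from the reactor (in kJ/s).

Extent of reaction ξ = 0.669 × 1150 / 2 = 384.68 mol/h
Reaction term: ξ·ΔH°_rxn = 384.68 × -72.6 = -27927 kJ/h
Sensible, feed 150→25 °C: -19550 kJ/h
Outlet flows (mol/h): A 380.65, B 384.68
Sensible, products 25→167 °C: 20078 kJ/h
Q = ΔH = -27399 kJ/h = -7.6108 kW
Heat removed = 7.6108 kJ/s

Q_out = 7.61 kJ/s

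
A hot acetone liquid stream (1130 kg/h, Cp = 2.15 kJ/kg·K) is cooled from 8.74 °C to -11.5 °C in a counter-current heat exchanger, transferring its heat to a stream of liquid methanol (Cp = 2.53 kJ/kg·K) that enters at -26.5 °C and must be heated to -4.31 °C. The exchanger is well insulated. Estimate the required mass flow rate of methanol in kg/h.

Heat released by hot stream: Q = 1130 × 2.15 × (8.74 − -11.5) = 49173 kJ/h
Energy balance on cold side (adiabatic exchanger): Q = ṁ_c·Cp_c·(T_c,out − T_c,in)
ṁ_c = 49173 / [2.53 × (-4.31 − -26.5)] = 875.89 kg/h

ṁ_c = 876 kg/h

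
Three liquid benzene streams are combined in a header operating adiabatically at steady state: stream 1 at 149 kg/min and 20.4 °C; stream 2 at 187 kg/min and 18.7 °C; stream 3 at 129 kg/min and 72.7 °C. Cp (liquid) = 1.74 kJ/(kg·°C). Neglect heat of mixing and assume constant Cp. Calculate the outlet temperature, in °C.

T_out = 34.2 °C

No heat crosses the boundary, so H_out = H_in.
T_out = Σ ṁᵢCp,ᵢTᵢ / Σ ṁᵢCp,ᵢ
      = 27692 / 809.1 = 34.225 °C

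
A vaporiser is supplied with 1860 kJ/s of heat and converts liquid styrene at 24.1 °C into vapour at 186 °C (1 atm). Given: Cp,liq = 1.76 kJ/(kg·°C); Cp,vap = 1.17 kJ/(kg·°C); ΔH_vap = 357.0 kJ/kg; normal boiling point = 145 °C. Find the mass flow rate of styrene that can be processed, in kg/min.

Δh = 1.76×(145−24.1) + 357.0 + 1.17×(186−145) = 617.75 kJ/kg
Q = 1860 kJ/s = 1860 kJ/s = 111600 kJ/min
ṁ = Q/Δh = 111600 / 617.75 = 180.65 kg/min

ṁ = 181 kg/min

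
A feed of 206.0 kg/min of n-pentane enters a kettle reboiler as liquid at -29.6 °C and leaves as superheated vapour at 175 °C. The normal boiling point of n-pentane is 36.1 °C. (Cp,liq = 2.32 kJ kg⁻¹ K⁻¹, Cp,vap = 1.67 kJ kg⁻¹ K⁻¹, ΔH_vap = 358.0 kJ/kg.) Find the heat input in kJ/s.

liquid -29.6→36.1 °C: 152.42 kJ/kg
vaporisation at 36.1 °C: 358 kJ/kg
vapour 36.1→175 °C: 231.96 kJ/kg
Δh = 152.42 + 358 + 231.96 = 742.39 kJ/kg
Q = ṁ·Δh = 206.0 kg/min × 742.39 kJ/kg = 152930 kJ/min
|Q| = 2548.9 kW

Q = 2550 kJ/s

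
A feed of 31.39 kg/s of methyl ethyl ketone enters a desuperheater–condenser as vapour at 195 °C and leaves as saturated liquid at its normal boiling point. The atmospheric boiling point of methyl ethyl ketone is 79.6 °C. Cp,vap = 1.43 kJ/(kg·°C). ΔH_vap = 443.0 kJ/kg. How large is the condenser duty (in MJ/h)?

Q_c = 68700 MJ/h

vapour 195→79.6 °C: -165.02 kJ/kg
condensation at 79.6 °C: -443 kJ/kg
Δh = -165.02 + -443 = -608.02 kJ/kg
Q = ṁ·Δh = 31.39 kg/s × -608.02 kJ/kg = -19086 kJ/s
|Q| = 19086 kW = 68709 MJ/h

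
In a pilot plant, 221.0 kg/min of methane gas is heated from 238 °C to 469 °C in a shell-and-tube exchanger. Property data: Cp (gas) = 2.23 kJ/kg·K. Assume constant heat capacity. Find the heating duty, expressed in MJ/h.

Q = ṁ·Cp·ΔT = 221.0 × 2.23 × (469 − 238) = 113840 kJ/min
Converting: 113840 / 60 s = 1897.4 kW
Heating duty = 6830.6 MJ/h

Q = 6830 MJ/h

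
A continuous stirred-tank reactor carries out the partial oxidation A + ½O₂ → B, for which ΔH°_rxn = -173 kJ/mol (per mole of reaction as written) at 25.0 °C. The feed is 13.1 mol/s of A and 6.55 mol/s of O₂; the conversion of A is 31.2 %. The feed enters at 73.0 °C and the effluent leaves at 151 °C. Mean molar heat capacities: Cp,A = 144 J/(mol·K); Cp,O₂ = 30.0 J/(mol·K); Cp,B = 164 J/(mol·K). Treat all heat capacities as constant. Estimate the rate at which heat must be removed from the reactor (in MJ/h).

Q_out = 1950 MJ/h

Extent of reaction ξ = 0.312 × 13.1 = 4.0872 mol/s
Reaction term: ξ·ΔH°_rxn = 4.0872 × -173 = -707.09 kJ/s
Sensible, feed 73.0→25 °C: -99.979 kJ/s
Outlet flows (mol/s): A 9.0128, O₂ 4.5064, B 4.0872
Sensible, products 25→151 °C: 265.02 kJ/s
Q = ΔH = -542.04 kJ/s = -542.04 kW
Heat removed = 1951.4 MJ/h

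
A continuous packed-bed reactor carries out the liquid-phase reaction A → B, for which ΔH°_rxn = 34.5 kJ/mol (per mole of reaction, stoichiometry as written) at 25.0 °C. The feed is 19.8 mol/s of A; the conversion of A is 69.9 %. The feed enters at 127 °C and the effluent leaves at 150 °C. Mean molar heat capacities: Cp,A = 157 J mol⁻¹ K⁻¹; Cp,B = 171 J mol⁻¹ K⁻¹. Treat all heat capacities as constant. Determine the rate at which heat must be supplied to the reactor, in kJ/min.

Extent of reaction ξ = 0.699 × 19.8 = 13.84 mol/s
Reaction term: ξ·ΔH°_rxn = 13.84 × 34.5 = 477.49 kJ/s
Sensible, feed 127→25 °C: -317.08 kJ/s
Outlet flows (mol/s): A 5.9598, B 13.84
Sensible, products 25→150 °C: 412.8 kJ/s
Q = ΔH = 573.21 kJ/s = 573.21 kW
Heat supplied = 34392 kJ/min

Q_in = 34400 kJ/min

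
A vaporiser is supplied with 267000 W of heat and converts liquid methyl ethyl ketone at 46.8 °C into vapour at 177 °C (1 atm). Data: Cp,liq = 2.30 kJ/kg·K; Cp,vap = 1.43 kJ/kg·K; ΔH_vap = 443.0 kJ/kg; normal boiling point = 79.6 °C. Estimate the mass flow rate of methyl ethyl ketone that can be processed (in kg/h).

Δh = 2.30×(79.6−46.8) + 443.0 + 1.43×(177−79.6) = 657.72 kJ/kg
Q = 267000 W = 267 kJ/s = 961200 kJ/h
ṁ = Q/Δh = 961200 / 657.72 = 1461.4 kg/h

ṁ = 1460 kg/h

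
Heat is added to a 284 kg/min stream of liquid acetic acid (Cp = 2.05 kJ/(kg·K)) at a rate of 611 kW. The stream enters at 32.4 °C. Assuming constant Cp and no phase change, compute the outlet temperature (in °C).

T_out = 95.4 °C

Q = 611 kW = 36660 kJ/min
ΔT = Q/(ṁ·Cp) = 36660/(284×2.05) = 62.968 K
T_out = 32.4 + 62.968 = 95.368 °C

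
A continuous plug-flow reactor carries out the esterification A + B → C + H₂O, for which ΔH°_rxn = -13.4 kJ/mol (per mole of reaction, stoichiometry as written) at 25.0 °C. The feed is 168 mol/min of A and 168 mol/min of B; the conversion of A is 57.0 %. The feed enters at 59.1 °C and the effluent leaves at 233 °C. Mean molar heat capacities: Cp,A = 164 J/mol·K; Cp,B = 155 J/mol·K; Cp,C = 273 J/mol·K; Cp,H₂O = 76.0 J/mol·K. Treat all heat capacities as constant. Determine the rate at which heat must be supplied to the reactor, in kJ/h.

Extent of reaction ξ = 0.570 × 168 = 95.76 mol/min
Reaction term: ξ·ΔH°_rxn = 95.76 × -13.4 = -1283.2 kJ/min
Sensible, feed 59.1→25 °C: -1827.5 kJ/min
Outlet flows (mol/min): A 72.24, B 72.24, C 95.76, H₂O 95.76
Sensible, products 25→233 °C: 11745 kJ/min
Q = ΔH = 8634 kJ/min = 143.9 kW
Heat supplied = 518040 kJ/h

Q_in = 518000 kJ/h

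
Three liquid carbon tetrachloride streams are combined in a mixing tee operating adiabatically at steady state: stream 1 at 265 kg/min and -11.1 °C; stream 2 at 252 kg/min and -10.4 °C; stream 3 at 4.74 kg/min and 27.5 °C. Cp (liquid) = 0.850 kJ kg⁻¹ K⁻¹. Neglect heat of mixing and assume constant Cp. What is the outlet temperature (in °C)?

T_out = -10.4 °C

Energy balance with Q = 0: Σ ṁᵢCp,ᵢ(T_out − Tᵢ) = 0
Σ ṁᵢCp,ᵢTᵢ = 265×0.850×-11.1 + 252×0.850×-10.4 + 4.74×0.850×27.5 = -4617.2
Σ ṁᵢCp,ᵢ = 265×0.850 + 252×0.850 + 4.74×0.850 = 443.48
T_out = -4617.2 / 443.48 = -10.411 °C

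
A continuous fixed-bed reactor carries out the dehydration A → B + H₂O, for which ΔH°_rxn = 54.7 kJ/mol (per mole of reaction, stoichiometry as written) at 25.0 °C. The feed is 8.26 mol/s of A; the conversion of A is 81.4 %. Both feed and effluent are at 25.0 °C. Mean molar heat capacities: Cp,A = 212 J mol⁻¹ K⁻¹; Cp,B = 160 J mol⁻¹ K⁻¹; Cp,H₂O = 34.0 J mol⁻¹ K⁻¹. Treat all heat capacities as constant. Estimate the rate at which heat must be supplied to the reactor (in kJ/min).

Q_in = 22100 kJ/min

Extent of reaction ξ = 0.814 × 8.26 = 6.7236 mol/s
Reaction term: ξ·ΔH°_rxn = 6.7236 × 54.7 = 367.78 kJ/s
Q = ΔH = 367.78 kJ/s = 367.78 kW
Heat supplied = 22067 kJ/min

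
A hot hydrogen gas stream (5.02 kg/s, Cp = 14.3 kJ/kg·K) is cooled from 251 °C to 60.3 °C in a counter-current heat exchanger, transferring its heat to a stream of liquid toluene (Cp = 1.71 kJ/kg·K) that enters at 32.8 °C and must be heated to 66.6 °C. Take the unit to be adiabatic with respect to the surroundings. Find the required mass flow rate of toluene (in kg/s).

ṁ_c = 237 kg/s

Heat released by hot stream: Q = 5.02 × 14.3 × (251 − 60.3) = 13690 kJ/s
Energy balance on cold side (adiabatic exchanger): Q = ṁ_c·Cp_c·(T_c,out − T_c,in)
ṁ_c = 13690 / [1.71 × (66.6 − 32.8)] = 236.85 kg/s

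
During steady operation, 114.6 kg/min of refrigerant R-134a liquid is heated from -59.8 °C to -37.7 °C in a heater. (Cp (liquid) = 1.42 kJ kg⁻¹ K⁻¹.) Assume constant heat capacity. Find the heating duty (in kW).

Q = 59.9 kW

Q = ṁ·Cp·ΔT = 114.6 × 1.42 × (-37.7 − -59.8) = 3596.4 kJ/min
Converting: 3596.4 / 60 s = 59.94 kW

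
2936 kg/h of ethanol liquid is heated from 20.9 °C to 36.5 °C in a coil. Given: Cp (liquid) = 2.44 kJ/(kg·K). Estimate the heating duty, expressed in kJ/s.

Q = 31.0 kJ/s

Q = ṁ·Cp·ΔT = 2936 × 2.44 × (36.5 − 20.9) = 111760 kJ/h
Converting: 111760 / 3600 s = 31.043 kW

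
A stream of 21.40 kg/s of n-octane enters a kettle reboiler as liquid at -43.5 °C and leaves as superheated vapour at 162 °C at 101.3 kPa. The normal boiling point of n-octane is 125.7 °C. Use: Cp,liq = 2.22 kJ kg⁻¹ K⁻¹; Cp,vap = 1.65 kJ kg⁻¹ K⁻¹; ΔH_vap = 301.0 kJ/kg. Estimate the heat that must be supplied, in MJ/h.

liquid -43.5→125.7 °C: 375.62 kJ/kg
vaporisation at 125.7 °C: 301 kJ/kg
vapour 125.7→162 °C: 59.895 kJ/kg
Δh = 375.62 + 301 + 59.895 = 736.52 kJ/kg
Q = ṁ·Δh = 21.40 kg/s × 736.52 kJ/kg = 15762 kJ/s
|Q| = 15762 kW = 56741 MJ/h

Q = 56700 MJ/h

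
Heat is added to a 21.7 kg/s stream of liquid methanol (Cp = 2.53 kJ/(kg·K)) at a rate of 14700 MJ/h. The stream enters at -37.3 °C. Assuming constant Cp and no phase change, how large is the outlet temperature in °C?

Q = 14700 MJ/h = 4083.3 kJ/s
ΔT = Q/(ṁ·Cp) = 4083.3/(21.7×2.53) = 74.376 K
T_out = -37.3 + 74.376 = 37.076 °C

T_out = 37.1 °C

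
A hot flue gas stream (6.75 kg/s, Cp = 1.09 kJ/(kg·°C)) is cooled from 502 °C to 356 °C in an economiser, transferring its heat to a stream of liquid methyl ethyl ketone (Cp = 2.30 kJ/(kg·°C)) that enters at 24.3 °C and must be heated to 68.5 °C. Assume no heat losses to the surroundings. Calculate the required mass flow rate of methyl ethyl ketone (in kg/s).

Heat released by hot stream: Q = 6.75 × 1.09 × (502 − 356) = 1074.2 kJ/s
Energy balance on cold side (adiabatic exchanger): Q = ṁ_c·Cp_c·(T_c,out − T_c,in)
ṁ_c = 1074.2 / [2.30 × (68.5 − 24.3)] = 10.567 kg/s

ṁ_c = 10.6 kg/s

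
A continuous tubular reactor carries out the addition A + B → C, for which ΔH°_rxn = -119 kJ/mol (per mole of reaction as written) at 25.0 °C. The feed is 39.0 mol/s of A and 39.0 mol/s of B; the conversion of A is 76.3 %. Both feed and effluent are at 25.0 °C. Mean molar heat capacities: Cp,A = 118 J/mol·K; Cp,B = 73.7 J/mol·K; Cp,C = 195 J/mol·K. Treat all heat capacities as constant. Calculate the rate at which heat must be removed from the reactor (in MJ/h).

Q_out = 12700 MJ/h

Extent of reaction ξ = 0.763 × 39.0 = 29.757 mol/s
Reaction term: ξ·ΔH°_rxn = 29.757 × -119 = -3541.1 kJ/s
Q = ΔH = -3541.1 kJ/s = -3541.1 kW
Heat removed = 12748 MJ/h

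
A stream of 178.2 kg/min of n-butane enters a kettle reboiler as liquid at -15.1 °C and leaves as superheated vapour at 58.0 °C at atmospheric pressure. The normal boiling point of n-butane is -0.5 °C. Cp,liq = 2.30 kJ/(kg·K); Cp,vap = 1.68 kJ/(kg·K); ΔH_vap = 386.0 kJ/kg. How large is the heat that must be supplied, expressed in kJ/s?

liquid -15.1→-0.5 °C: 33.58 kJ/kg
vaporisation at -0.5 °C: 386 kJ/kg
vapour -0.5→58.0 °C: 98.28 kJ/kg
Δh = 33.58 + 386 + 98.28 = 517.86 kJ/kg
Q = ṁ·Δh = 178.2 kg/min × 517.86 kJ/kg = 92283 kJ/min
|Q| = 1538 kW

Q = 1540 kJ/s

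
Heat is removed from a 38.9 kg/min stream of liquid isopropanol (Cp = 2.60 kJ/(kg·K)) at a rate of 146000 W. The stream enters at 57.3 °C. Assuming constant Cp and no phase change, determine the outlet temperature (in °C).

Q = 146000 W = 8760 kJ/min
ΔT = Q/(ṁ·Cp) = 8760/(38.9×2.60) = 86.613 K
T_out = 57.3 − 86.613 = -29.313 °C

T_out = -29.3 °C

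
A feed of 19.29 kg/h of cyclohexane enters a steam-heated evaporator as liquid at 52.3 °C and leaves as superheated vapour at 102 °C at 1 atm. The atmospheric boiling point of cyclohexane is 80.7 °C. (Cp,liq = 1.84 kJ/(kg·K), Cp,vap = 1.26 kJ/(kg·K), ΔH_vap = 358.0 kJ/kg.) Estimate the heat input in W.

Q = 2340 W

liquid 52.3→80.7 °C: 52.256 kJ/kg
vaporisation at 80.7 °C: 358 kJ/kg
vapour 80.7→102 °C: 26.838 kJ/kg
Δh = 52.256 + 358 + 26.838 = 437.09 kJ/kg
Q = ṁ·Δh = 19.29 kg/h × 437.09 kJ/kg = 8431.5 kJ/h
|Q| = 2.3421 kW = 2342.1 W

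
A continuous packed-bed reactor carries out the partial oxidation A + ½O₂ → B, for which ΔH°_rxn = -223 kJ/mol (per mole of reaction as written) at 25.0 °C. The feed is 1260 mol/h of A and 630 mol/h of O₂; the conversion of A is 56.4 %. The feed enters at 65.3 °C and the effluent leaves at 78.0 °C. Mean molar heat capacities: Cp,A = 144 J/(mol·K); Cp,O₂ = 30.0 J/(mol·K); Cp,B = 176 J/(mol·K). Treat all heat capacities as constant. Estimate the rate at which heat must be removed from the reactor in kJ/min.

Q_out = 2590 kJ/min

Extent of reaction ξ = 0.564 × 1260 = 710.64 mol/h
Reaction term: ξ·ΔH°_rxn = 710.64 × -223 = -158470 kJ/h
Sensible, feed 65.3→25 °C: -8073.7 kJ/h
Outlet flows (mol/h): A 549.36, O₂ 274.68, B 710.64
Sensible, products 25→78.0 °C: 11258 kJ/h
Q = ΔH = -155290 kJ/h = -43.136 kW
Heat removed = 2588.1 kJ/min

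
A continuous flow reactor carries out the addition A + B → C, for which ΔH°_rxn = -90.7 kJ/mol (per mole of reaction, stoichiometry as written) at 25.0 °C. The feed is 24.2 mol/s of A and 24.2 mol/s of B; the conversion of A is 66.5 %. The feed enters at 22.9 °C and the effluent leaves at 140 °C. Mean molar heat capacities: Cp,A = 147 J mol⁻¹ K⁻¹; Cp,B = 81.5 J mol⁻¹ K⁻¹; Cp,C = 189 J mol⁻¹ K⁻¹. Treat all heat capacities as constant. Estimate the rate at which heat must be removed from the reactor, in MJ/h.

Extent of reaction ξ = 0.665 × 24.2 = 16.093 mol/s
Reaction term: ξ·ΔH°_rxn = 16.093 × -90.7 = -1459.6 kJ/s
Sensible, feed 22.9→25 °C: 11.612 kJ/s
Outlet flows (mol/s): A 8.107, B 8.107, C 16.093
Sensible, products 25→140 °C: 562.81 kJ/s
Q = ΔH = -885.21 kJ/s = -885.21 kW
Heat removed = 3186.8 MJ/h

Q_out = 3190 MJ/h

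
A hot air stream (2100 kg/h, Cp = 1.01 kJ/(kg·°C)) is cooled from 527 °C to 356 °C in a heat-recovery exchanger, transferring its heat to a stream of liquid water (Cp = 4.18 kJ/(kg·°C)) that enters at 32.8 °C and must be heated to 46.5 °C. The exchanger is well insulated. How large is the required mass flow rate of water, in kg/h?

ṁ_c = 6330 kg/h

Heat released by hot stream: Q = 2100 × 1.01 × (527 − 356) = 362690 kJ/h
Energy balance on cold side (adiabatic exchanger): Q = ṁ_c·Cp_c·(T_c,out − T_c,in)
ṁ_c = 362690 / [4.18 × (46.5 − 32.8)] = 6333.4 kg/h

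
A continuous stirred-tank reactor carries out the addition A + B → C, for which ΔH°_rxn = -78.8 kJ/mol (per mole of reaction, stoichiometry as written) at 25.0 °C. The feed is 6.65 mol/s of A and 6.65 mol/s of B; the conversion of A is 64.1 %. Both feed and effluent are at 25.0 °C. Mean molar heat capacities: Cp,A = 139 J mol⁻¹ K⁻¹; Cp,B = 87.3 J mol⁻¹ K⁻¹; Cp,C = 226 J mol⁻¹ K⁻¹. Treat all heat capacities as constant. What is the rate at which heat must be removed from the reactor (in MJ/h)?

Extent of reaction ξ = 0.641 × 6.65 = 4.2627 mol/s
Reaction term: ξ·ΔH°_rxn = 4.2627 × -78.8 = -335.9 kJ/s
Q = ΔH = -335.9 kJ/s = -335.9 kW
Heat removed = 1209.2 MJ/h

Q_out = 1210 MJ/h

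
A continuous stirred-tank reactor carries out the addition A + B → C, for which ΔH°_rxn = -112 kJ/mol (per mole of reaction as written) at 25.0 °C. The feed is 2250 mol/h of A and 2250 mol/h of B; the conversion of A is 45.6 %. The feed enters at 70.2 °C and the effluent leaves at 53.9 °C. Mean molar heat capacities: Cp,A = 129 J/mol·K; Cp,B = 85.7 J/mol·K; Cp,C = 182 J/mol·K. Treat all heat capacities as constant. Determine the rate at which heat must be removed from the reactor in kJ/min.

Q_out = 2060 kJ/min

Extent of reaction ξ = 0.456 × 2250 = 1026 mol/h
Reaction term: ξ·ΔH°_rxn = 1026 × -112 = -114910 kJ/h
Sensible, feed 70.2→25 °C: -21835 kJ/h
Outlet flows (mol/h): A 1224, B 1224, C 1026
Sensible, products 25→53.9 °C: 12991 kJ/h
Q = ΔH = -123760 kJ/h = -34.377 kW
Heat removed = 2062.6 kJ/min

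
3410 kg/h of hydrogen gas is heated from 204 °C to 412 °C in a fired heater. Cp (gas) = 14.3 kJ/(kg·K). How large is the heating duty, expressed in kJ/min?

Q = 169000 kJ/min

Q = ṁ·Cp·ΔT = 3410 × 14.3 × (412 − 204) = 1.0143e+07 kJ/h
Converting: 1.0143e+07 / 3600 s = 2817.4 kW
Heating duty = 169050 kJ/min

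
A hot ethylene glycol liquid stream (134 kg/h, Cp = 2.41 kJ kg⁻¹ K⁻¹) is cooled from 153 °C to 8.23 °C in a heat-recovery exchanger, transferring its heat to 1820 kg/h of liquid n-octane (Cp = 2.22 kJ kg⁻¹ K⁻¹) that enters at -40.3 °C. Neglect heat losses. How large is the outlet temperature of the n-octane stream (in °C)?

Heat released by hot stream: Q = 134 × 2.41 × (153 − 8.23) = 46752 kJ/h
Energy balance on cold side (adiabatic exchanger): Q = ṁ_c·Cp_c·(T_c,out − T_c,in)
T_c,out = -40.3 + 46752/(1820 × 2.22) = -28.729 °C

T_c,out = -28.7 °C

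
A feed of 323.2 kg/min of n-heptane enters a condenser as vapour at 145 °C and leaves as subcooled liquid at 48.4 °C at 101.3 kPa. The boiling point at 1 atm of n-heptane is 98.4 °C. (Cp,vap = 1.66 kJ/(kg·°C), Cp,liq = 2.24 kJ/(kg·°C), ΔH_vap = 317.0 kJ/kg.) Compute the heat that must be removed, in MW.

vapour 145→98.4 °C: -77.356 kJ/kg
condensation at 98.4 °C: -317 kJ/kg
liquid 98.4→48.4 °C: -112 kJ/kg
Δh = -77.356 + -317 + -112 = -506.36 kJ/kg
Q = ṁ·Δh = 323.2 kg/min × -506.36 kJ/kg = -163650 kJ/min
|Q| = 2727.6 kW = 2.7276 MW

Q_c = 2.73 MW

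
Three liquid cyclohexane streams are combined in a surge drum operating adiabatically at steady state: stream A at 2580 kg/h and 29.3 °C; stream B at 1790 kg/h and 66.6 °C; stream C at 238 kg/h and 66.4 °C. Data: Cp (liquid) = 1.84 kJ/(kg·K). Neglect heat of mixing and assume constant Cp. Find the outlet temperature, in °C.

No heat crosses the boundary, so H_out = H_in.
Σ ṁᵢCp,ᵢTᵢ = 2580×1.84×29.3 + 1790×1.84×66.6 + 238×1.84×66.4 = 387520
Σ ṁᵢCp,ᵢ = 2580×1.84 + 1790×1.84 + 238×1.84 = 8478.7
T_out = 387520 / 8478.7 = 45.706 °C

T_out = 45.7 °C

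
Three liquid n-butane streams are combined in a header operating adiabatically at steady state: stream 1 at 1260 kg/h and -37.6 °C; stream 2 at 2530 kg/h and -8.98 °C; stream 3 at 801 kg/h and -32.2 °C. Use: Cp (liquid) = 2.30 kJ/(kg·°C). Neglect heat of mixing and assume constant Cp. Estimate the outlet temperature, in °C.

T_out = -20.9 °C

No heat crosses the boundary, so H_out = H_in.
Σ ṁᵢCp,ᵢTᵢ = 1260×2.30×-37.6 + 2530×2.30×-8.98 + 801×2.30×-32.2 = -220540
Σ ṁᵢCp,ᵢ = 1260×2.30 + 2530×2.30 + 801×2.30 = 10559
T_out = -220540 / 10559 = -20.886 °C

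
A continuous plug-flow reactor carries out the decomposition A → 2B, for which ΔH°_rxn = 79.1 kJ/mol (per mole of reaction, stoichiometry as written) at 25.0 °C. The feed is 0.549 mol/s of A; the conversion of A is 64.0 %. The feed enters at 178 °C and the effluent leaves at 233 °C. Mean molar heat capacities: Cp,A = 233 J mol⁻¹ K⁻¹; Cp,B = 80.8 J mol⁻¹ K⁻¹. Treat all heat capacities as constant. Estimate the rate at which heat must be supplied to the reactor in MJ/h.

Extent of reaction ξ = 0.640 × 0.549 = 0.35136 mol/s
Reaction term: ξ·ΔH°_rxn = 0.35136 × 79.1 = 27.793 kJ/s
Sensible, feed 178→25 °C: -19.571 kJ/s
Outlet flows (mol/s): A 0.19764, B 0.70272
Sensible, products 25→233 °C: 21.389 kJ/s
Q = ΔH = 29.61 kJ/s = 29.61 kW
Heat supplied = 106.6 MJ/h

Q_in = 107 MJ/h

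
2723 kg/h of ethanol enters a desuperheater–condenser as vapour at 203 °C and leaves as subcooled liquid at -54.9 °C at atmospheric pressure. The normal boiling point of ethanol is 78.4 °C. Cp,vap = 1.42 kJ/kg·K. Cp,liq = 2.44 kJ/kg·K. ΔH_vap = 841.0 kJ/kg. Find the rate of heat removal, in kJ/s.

Q_c = 1020 kJ/s

vapour 203→78.4 °C: -176.93 kJ/kg
condensation at 78.4 °C: -841 kJ/kg
liquid 78.4→-54.9 °C: -325.25 kJ/kg
Δh = -176.93 + -841 + -325.25 = -1343.2 kJ/kg
Q = ṁ·Δh = 2723 kg/h × -1343.2 kJ/kg = -3.6575e+06 kJ/h
|Q| = 1016 kW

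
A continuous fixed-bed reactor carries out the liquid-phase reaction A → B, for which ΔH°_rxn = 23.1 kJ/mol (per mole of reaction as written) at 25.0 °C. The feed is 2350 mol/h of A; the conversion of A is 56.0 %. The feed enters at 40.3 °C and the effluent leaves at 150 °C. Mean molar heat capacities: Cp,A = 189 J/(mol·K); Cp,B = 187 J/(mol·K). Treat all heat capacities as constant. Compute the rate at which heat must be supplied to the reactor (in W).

Q_in = 21900 W

Extent of reaction ξ = 0.560 × 2350 = 1316 mol/h
Reaction term: ξ·ΔH°_rxn = 1316 × 23.1 = 30400 kJ/h
Sensible, feed 40.3→25 °C: -6795.5 kJ/h
Outlet flows (mol/h): A 1034, B 1316
Sensible, products 25→150 °C: 55190 kJ/h
Q = ΔH = 78794 kJ/h = 21.887 kW
Heat supplied = 21887 W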